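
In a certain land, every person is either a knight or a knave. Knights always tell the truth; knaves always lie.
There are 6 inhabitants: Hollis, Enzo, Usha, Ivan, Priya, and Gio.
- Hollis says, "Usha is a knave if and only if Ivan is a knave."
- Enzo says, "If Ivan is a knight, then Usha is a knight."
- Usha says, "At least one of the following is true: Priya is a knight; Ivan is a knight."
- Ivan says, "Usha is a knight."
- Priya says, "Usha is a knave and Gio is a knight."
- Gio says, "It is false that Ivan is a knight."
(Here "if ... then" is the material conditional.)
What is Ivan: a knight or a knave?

Ivan is a knight.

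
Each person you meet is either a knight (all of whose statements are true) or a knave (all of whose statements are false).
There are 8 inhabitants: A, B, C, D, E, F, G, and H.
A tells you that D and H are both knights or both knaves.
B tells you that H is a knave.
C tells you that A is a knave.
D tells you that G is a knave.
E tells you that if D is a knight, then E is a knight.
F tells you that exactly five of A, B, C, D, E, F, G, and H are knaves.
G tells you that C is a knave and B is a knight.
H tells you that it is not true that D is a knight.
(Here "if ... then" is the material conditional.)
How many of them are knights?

4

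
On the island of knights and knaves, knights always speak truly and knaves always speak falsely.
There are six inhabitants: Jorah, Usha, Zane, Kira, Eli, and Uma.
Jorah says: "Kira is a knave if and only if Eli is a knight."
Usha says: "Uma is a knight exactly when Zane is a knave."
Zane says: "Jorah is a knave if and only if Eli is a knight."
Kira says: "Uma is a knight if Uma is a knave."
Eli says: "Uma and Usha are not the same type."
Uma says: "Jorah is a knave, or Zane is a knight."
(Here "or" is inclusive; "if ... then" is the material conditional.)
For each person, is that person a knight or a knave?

Jorah is a knave, Usha is a knave, Zane is a knight, Kira is a knight, Eli is a knight, and Uma is a knight.

Jorah is a knave; "Kira is a knave if and only if Eli is a knight" is False, as required.
Usha (knave): "Uma is a knight exactly when Zane is a knave" — False. ✓
Since Zane is a knight, "Jorah is a knave if and only if Eli is a knight" needs to be True, which holds.
As a knight, Kira's statement "Uma is a knight if Uma is a knave" should be True; it is.
Eli is a knight, so "Uma and Usha are not the same type" must be True — and it is.
Uma is a knight, so "Jorah is a knave, or Zane is a knight" must be True — and it is.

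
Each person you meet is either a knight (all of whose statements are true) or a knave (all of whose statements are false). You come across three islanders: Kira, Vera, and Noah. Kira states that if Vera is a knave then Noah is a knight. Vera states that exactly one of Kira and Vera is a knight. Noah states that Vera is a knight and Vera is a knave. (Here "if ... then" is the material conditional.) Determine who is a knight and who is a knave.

Kira is a knave, Vera is a knave, and Noah is a knave.

As a knave, Kira's statement "if Vera is a knave then Noah is a knight" should be False; it is.
Vera is a knave, and the claim "exactly one of Kira and Vera is a knight" is indeed False.
Since Noah is a knave, "Vera is a knight and Vera is a knave" needs to be False, which holds.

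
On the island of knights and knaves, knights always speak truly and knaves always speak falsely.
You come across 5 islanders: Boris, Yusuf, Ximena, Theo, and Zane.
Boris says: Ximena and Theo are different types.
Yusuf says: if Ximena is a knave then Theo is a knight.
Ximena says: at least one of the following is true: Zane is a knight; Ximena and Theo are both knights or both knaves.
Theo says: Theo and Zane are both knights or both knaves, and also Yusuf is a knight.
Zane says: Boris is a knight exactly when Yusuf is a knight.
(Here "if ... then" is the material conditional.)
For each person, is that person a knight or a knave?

Knights: Boris, Yusuf, Ximena, and Zane. Knaves: Theo.

Boris is a knight, and the claim "Ximena and Theo are different types" is indeed true.
Yusuf is a knight, so "if Ximena is a knave then Theo is a knight" must be true — and it is.
As a knight, Ximena's statement "at least one of the following is true: Zane is a knight; Ximena and Theo are both knights or both knaves" should be true; it is.
Theo (knave): "Theo and Zane are both knights or both knaves, and also Yusuf is a knight" — false. ✓
Zane is a knight, so "Boris is a knight exactly when Yusuf is a knight" must be true — and it is.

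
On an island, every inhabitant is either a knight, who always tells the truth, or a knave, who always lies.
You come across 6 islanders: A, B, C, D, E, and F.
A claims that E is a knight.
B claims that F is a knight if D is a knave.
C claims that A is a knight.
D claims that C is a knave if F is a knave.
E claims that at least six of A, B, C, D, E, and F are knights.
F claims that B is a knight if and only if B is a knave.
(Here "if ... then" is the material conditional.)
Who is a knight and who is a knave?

A (knave): "E is a knight" — false. ✓
Since B is a knight, "F is a knight if D is a knave" needs to be True, which holds.
As a knave, C's statement "A is a knight" should be false; it is.
D is a knight, so "C is a knave if F is a knave" must be True — and it is.
E is a knave, so "at least six of A, B, C, D, E, and F are knights" must be false — and it is.
F (knave): "B is a knight if and only if B is a knave" — false. ✓

Knights: B and D. Knaves: A, C, E, and F.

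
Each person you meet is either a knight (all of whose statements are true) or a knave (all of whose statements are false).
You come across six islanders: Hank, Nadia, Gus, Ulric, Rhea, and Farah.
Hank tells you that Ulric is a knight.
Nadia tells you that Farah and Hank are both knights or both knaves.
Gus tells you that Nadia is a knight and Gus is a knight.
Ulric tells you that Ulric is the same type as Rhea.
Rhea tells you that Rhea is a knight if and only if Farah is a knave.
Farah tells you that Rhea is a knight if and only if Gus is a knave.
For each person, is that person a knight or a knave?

Hank is a knave, Nadia is a knight, Gus is a knight, Ulric is a knave, Rhea is a knight, and Farah is a knave.

Hank is a knave; "Ulric is a knight" is False, as required.
Nadia is a knight, and the claim "Farah and Hank are both knights or both knaves" is indeed true.
Gus is a knight; "Nadia is a knight and Gus is a knight" is true, as required.
As a knave, Ulric's statement "Ulric is the same type as Rhea" should be False; it is.
Since Rhea is a knight, "Rhea is a knight if and only if Farah is a knave" needs to be true, which holds.
Farah is a knave, and the claim "Rhea is a knight if and only if Gus is a knave" is indeed False.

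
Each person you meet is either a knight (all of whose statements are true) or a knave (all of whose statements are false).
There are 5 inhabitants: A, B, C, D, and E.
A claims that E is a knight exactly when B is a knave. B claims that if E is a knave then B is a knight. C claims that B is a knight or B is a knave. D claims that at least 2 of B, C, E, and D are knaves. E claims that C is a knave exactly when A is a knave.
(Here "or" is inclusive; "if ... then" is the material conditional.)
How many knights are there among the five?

2

The unique consistent assignment is A=knave, B=knave, C=knight, D=knight, E=knave.
That has 2 knights.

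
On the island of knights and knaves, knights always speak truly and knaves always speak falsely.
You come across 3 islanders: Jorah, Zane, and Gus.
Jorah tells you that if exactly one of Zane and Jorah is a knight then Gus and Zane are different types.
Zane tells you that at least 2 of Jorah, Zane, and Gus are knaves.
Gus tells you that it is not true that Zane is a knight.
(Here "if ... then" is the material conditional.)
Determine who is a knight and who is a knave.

Jorah is a knight; "if exactly one of Zane and Jorah is a knight then Gus and Zane are different types" is true, as required.
Since Zane is a knave, "at least 2 of Jorah, Zane, and Gus are knaves" needs to be false, which holds.
Since Gus is a knight, "it is not true that Zane is a knight" needs to be true, which holds.

Knights: Jorah and Gus. Knaves: Zane.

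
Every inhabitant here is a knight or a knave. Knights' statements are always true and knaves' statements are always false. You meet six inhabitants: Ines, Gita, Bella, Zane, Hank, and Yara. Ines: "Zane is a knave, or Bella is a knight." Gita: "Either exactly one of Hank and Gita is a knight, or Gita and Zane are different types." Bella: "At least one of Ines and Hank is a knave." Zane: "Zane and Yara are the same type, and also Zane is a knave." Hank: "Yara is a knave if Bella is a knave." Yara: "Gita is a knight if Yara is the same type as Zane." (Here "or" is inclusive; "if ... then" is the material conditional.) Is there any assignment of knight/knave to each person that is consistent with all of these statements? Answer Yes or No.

No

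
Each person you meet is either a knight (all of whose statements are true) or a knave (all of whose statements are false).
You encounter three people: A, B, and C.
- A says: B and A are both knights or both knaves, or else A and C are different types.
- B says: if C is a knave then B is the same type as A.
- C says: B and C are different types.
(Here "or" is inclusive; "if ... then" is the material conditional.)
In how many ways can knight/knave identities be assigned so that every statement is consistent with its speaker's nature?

1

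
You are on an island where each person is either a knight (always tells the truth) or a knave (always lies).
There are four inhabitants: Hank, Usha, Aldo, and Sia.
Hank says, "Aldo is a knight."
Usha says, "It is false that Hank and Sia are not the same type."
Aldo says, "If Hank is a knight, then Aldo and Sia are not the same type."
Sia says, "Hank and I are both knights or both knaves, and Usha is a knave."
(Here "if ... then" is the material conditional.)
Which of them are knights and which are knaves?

Hank is a knight; "Aldo is a knight" is True, as required.
Usha is a knave, and the claim "it is false that Hank and Sia are not the same type" is indeed false.
Aldo is a knight, and the claim "if Hank is a knight, then Aldo and Sia are not the same type" is indeed True.
Sia is a knave, and the claim "Hank and I are both knights or both knaves, and Usha is a knave" is indeed false.

Hank is a knight, Usha is a knave, Aldo is a knight, and Sia is a knave.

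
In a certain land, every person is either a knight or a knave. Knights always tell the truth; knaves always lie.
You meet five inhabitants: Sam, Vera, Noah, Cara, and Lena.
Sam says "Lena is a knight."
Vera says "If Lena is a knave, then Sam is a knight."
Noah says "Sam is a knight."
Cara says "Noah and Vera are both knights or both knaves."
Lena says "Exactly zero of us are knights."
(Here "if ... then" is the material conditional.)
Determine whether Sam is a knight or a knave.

Sam is a knave.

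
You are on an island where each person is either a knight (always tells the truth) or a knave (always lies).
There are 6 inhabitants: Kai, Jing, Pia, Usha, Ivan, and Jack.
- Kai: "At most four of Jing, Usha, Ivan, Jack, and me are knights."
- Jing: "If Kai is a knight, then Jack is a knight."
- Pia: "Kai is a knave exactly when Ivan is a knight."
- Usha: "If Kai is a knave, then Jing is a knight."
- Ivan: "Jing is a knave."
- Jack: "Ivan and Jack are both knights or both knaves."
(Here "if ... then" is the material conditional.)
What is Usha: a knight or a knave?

Usha is a knight.

Consistent assignments: {Kai=knight, Jing=knave, Pia=knave, Usha=knight, Ivan=knight, Jack=knave}
In every consistent assignment, Usha is a knight.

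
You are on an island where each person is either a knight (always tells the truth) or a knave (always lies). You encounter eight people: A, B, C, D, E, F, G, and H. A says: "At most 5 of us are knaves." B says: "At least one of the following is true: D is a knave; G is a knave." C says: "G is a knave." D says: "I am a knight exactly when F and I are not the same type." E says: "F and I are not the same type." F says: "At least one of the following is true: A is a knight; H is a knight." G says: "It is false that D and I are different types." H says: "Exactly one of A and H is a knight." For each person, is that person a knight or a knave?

As a knave, A's statement "at most 5 of us are knaves" should be False; it is.
Since B is a knave, "at least one of the following is true: D is a knave; G is a knave" needs to be False, which holds.
C is a knave; "G is a knave" is False, as required.
D is a knight; "I am a knight exactly when F and I are not the same type" is True, as required.
E is a knave, so "F and I are not the same type" must be False — and it is.
As a knave, F's statement "at least one of the following is true: A is a knight; H is a knight" should be False; it is.
Since G is a knight, "it is false that D and I are different types" needs to be True, which holds.
H is a knave; "exactly one of A and H is a knight" is False, as required.

Knights: D and G. Knaves: A, B, C, E, F, and H.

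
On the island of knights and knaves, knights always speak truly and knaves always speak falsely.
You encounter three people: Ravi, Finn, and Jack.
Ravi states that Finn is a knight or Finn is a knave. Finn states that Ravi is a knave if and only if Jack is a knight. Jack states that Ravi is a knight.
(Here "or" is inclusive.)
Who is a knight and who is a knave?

Ravi is a knight, so "Finn is a knight or Finn is a knave" must be True — and it is.
Finn is a knave; "Ravi is a knave if and only if Jack is a knight" is false, as required.
Jack (knight): "Ravi is a knight" — True. ✓

Knights: Ravi and Jack. Knaves: Finn.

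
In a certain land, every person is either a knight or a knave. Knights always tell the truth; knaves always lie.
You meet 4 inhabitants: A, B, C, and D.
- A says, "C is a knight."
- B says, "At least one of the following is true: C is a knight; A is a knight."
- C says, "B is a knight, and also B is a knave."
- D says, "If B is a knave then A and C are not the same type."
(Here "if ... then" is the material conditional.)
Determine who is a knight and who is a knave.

A is a knave, B is a knave, C is a knave, and D is a knave.

A (knave): "C is a knight" — false. ✓
As a knave, B's statement "at least one of the following is true: C is a knight; A is a knight" should be false; it is.
Since C is a knave, "B is a knight, and also B is a knave" needs to be false, which holds.
D (knave): "if B is a knave then A and C are not the same type" — false. ✓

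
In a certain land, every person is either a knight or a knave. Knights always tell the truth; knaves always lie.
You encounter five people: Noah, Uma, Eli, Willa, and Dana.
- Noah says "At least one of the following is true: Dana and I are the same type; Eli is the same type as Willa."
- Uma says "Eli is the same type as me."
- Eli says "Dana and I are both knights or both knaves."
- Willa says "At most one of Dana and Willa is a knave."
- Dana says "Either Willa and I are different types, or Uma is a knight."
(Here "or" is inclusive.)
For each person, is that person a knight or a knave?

Knights: Noah, Uma, Eli, Willa, and Dana. Knaves: none.

Noah is a knight, so "at least one of the following is true: Dana and I are the same type; Eli is the same type as Willa" must be True — and it is.
Uma is a knight, and the claim "Eli is the same type as me" is indeed True.
Eli is a knight; "Dana and I are both knights or both knaves" is True, as required.
As a knight, Willa's statement "at most one of Dana and Willa is a knave" should be True; it is.
Dana is a knight, so "either Willa and I are different types, or Uma is a knight" must be True — and it is.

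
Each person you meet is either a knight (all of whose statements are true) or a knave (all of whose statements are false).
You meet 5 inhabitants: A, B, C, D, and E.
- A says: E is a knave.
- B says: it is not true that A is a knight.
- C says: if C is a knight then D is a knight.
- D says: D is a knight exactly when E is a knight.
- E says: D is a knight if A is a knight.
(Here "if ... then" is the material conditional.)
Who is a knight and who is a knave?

A is a knave, B is a knight, C is a knight, D is a knight, and E is a knight.

A is a knave; "E is a knave" is false, as required.
B is a knight; "it is not true that A is a knight" is true, as required.
C is a knight, so "if C is a knight then D is a knight" must be true — and it is.
D is a knight; "D is a knight exactly when E is a knight" is true, as required.
E is a knight, so "D is a knight if A is a knight" must be true — and it is.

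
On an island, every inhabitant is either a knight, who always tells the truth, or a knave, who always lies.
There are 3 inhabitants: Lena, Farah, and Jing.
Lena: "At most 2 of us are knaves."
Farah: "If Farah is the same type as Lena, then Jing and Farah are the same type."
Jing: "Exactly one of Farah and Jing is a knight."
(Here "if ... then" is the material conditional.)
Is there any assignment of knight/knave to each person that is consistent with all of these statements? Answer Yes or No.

No

Checking all 8 assignments, each has at least one speaker whose statement's truth value contradicts their type.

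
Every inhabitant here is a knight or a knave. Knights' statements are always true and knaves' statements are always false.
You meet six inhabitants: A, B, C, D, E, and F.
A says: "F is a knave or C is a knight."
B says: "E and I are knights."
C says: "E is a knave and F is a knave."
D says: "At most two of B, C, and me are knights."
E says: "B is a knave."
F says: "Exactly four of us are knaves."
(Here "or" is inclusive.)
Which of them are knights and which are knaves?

Knights: A, D, and E. Knaves: B, C, and F.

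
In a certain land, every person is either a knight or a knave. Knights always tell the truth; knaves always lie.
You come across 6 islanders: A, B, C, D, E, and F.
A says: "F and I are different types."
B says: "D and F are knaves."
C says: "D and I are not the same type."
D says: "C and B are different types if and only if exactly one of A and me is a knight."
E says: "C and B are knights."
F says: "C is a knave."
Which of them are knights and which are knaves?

Knights: A, B, C, and E. Knaves: D and F.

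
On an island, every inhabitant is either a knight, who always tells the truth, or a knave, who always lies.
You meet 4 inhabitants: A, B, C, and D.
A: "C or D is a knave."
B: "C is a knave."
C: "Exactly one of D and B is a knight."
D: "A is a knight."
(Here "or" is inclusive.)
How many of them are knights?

3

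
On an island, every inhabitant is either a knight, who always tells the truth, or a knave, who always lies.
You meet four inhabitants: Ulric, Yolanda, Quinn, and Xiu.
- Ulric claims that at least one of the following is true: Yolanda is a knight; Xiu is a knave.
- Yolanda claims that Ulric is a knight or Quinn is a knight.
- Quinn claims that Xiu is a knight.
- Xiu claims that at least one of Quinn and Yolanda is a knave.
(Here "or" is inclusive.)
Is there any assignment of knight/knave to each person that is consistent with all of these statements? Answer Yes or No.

No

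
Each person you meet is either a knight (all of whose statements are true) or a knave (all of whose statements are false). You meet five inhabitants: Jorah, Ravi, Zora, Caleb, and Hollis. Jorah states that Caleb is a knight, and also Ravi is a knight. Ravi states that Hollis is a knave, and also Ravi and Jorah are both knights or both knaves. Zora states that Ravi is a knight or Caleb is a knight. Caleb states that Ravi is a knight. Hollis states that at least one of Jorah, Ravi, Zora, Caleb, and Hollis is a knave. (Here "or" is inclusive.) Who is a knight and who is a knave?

Jorah is a knave, Ravi is a knave, Zora is a knave, Caleb is a knave, and Hollis is a knight.

Jorah is a knave; "Caleb is a knight, and also Ravi is a knight" is false, as required.
Ravi is a knave; "Hollis is a knave, and also Ravi and Jorah are both knights or both knaves" is false, as required.
Since Zora is a knave, "Ravi is a knight or Caleb is a knight" needs to be false, which holds.
Since Caleb is a knave, "Ravi is a knight" needs to be false, which holds.
Hollis is a knight, so "at least one of Jorah, Ravi, Zora, Caleb, and Hollis is a knave" must be True — and it is.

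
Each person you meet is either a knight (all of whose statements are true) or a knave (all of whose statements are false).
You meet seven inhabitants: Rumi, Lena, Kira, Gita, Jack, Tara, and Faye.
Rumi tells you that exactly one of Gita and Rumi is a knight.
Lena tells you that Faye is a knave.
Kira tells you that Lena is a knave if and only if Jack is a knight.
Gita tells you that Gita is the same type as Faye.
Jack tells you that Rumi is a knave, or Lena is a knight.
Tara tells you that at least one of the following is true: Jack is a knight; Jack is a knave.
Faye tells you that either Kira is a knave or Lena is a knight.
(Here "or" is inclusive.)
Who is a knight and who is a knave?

Rumi is a knight; "exactly one of Gita and Rumi is a knight" is True, as required.
Lena (knave): "Faye is a knave" — false. ✓
As a knave, Kira's statement "Lena is a knave if and only if Jack is a knight" should be false; it is.
Gita is a knave, so "Gita is the same type as Faye" must be false — and it is.
Jack is a knave, and the claim "Rumi is a knave, or Lena is a knight" is indeed false.
Tara (knight): "at least one of the following is true: Jack is a knight; Jack is a knave" — True. ✓
Since Faye is a knight, "either Kira is a knave or Lena is a knight" needs to be True, which holds.

Knights: Rumi, Tara, and Faye. Knaves: Lena, Kira, Gita, and Jack.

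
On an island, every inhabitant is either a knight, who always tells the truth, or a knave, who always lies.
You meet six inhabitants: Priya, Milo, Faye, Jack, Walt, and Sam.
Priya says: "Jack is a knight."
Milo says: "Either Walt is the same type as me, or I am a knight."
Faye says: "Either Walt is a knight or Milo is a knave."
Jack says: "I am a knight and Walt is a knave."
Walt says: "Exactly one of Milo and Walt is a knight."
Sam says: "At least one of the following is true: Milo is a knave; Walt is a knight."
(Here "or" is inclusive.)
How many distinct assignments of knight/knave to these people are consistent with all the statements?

Consistent assignments:
  Priya=knave, Milo=knave, Faye=knight, Jack=knave, Walt=knight, Sam=knight

1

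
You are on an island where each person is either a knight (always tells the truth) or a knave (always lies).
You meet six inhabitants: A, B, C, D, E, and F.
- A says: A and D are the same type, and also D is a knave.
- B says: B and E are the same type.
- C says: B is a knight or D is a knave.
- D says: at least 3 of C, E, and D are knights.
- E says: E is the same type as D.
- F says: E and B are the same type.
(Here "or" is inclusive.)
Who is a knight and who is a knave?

As a knave, A's statement "A and D are the same type, and also D is a knave" should be false; it is.
B is a knight; "B and E are the same type" is True, as required.
Since C is a knight, "B is a knight or D is a knave" needs to be True, which holds.
As a knight, D's statement "at least 3 of C, E, and D are knights" should be True; it is.
E (knight): "E is the same type as D" — True. ✓
F is a knight, so "E and B are the same type" must be True — and it is.

Knights: B, C, D, E, and F. Knaves: A.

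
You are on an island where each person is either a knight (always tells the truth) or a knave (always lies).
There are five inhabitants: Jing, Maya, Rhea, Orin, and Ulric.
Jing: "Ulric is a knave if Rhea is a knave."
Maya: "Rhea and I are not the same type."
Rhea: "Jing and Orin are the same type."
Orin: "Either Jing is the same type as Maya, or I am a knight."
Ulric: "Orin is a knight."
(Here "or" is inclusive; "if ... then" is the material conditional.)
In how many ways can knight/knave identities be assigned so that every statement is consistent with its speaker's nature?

Consistent assignments:
  Jing=knight, Maya=knave, Rhea=knave, Orin=knave, Ulric=knave
  Jing=knave, Maya=knight, Rhea=knave, Orin=knight, Ulric=knight
  Jing=knave, Maya=knave, Rhea=knave, Orin=knight, Ulric=knight

3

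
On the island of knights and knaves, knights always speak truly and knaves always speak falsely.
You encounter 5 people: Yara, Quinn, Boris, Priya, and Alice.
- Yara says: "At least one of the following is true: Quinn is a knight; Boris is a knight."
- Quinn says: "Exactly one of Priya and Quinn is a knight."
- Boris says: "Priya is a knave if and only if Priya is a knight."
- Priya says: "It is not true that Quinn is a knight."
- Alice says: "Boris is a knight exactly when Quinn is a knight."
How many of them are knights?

The unique consistent assignment is Yara=knight, Quinn=knight, Boris=knave, Priya=knave, Alice=knave.
That has 2 knights.

2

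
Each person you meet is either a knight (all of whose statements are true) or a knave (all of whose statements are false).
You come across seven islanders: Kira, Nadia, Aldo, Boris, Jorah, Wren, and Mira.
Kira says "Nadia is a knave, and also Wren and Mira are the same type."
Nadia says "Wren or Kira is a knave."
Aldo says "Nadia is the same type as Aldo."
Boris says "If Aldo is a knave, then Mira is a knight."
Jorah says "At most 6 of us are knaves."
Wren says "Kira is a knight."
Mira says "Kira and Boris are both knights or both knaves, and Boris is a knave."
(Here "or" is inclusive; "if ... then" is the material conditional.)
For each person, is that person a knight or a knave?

Kira is a knave, so "Nadia is a knave, and also Wren and Mira are the same type" must be false — and it is.
Nadia is a knight, and the claim "Wren or Kira is a knave" is indeed True.
Since Aldo is a knight, "Nadia is the same type as Aldo" needs to be True, which holds.
Since Boris is a knight, "if Aldo is a knave, then Mira is a knight" needs to be True, which holds.
Jorah is a knight, so "at most 6 of us are knaves" must be True — and it is.
Wren (knave): "Kira is a knight" — false. ✓
Mira is a knave, and the claim "Kira and Boris are both knights or both knaves, and Boris is a knave" is indeed false.

Kira is a knave, Nadia is a knight, Aldo is a knight, Boris is a knight, Jorah is a knight, Wren is a knave, and Mira is a knave.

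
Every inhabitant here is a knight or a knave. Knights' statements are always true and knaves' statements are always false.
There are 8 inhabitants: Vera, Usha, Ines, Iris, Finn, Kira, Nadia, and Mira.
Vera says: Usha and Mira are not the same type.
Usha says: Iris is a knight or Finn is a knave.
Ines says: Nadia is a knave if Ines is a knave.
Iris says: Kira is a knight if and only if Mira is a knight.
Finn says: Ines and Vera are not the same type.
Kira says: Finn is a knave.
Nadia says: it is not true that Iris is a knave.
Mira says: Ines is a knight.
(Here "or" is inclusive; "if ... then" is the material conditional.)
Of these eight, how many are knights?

The unique consistent assignment is Vera=knight, Usha=knight, Ines=knave, Iris=knight, Finn=knight, Kira=knave, Nadia=knight, Mira=knave.
That has 5 knights.

5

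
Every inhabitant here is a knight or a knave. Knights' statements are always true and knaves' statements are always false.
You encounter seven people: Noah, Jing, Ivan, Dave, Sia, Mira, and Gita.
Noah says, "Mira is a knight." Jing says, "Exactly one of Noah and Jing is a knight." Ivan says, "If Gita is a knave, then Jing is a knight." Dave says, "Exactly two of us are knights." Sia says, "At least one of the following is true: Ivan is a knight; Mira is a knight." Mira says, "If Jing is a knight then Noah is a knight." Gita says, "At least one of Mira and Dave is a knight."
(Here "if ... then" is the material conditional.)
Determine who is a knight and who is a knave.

Knights: Jing, Ivan, and Sia. Knaves: Noah, Dave, Mira, and Gita.

Noah is a knave, so "Mira is a knight" must be false — and it is.
Jing is a knight, and the claim "exactly one of Noah and Jing is a knight" is indeed true.
Ivan is a knight, and the claim "if Gita is a knave, then Jing is a knight" is indeed true.
Dave is a knave, so "exactly two of us are knights" must be false — and it is.
Since Sia is a knight, "at least one of the following is true: Ivan is a knight; Mira is a knight" needs to be true, which holds.
Mira is a knave; "if Jing is a knight then Noah is a knight" is false, as required.
Gita is a knave, and the claim "at least one of Mira and Dave is a knight" is indeed false.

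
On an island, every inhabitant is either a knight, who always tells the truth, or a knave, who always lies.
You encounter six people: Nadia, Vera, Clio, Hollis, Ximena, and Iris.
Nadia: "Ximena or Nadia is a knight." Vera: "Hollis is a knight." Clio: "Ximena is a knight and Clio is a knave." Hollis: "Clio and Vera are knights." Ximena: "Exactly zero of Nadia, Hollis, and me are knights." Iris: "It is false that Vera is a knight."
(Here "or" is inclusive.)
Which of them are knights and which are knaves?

Knights: Nadia and Iris. Knaves: Vera, Clio, Hollis, and Ximena.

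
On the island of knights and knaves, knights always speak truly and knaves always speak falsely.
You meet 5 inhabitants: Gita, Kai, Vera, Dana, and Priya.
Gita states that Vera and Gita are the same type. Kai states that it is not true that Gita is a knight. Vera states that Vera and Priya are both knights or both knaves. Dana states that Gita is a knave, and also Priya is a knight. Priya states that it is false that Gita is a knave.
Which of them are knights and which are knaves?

Gita is a knight, Kai is a knave, Vera is a knight, Dana is a knave, and Priya is a knight.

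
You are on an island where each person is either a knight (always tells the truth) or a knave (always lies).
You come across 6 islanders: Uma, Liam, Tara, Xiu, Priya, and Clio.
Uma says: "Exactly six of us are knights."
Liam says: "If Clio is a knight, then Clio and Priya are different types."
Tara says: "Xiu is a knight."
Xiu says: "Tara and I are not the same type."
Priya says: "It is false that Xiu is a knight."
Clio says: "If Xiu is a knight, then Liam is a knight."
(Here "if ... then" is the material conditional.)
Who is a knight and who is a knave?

As a knave, Uma's statement "exactly six of us are knights" should be false; it is.
As a knave, Liam's statement "if Clio is a knight, then Clio and Priya are different types" should be false; it is.
As a knave, Tara's statement "Xiu is a knight" should be false; it is.
Xiu (knave): "Tara and I are not the same type" — false. ✓
Priya (knight): "it is false that Xiu is a knight" — True. ✓
Clio is a knight, so "if Xiu is a knight, then Liam is a knight" must be True — and it is.

Uma is a knave, Liam is a knave, Tara is a knave, Xiu is a knave, Priya is a knight, and Clio is a knight.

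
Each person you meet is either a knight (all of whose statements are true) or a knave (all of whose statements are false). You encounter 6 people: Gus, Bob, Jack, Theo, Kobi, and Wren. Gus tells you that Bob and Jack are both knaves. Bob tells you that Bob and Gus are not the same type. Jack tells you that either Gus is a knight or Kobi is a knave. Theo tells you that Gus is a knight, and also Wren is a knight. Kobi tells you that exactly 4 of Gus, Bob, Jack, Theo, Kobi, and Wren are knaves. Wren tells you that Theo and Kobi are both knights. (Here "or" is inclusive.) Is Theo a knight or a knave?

Theo is a knave.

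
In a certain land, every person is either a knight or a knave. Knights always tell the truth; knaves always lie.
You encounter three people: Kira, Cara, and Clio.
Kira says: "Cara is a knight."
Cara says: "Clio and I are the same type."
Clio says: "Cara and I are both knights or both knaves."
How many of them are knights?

3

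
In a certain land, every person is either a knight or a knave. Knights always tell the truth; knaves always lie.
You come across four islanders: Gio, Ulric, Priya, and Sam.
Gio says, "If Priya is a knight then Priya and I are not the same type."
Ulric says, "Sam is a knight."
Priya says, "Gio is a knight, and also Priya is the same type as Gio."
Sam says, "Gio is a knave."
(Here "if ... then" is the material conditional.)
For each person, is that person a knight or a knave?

Knights: Gio. Knaves: Ulric, Priya, and Sam.

Suppose Gio is a knave. Then Gio's statement "if Priya is a knight then Priya and I are not the same type" would have to be false. Checking the 8 ways to assign the others, none is consistent with every speaker.
(For instance, with Ulric=knave, Priya=knave, Sam=knave, Gio's claim "if Priya is a knight then Priya and I are not the same type" comes out true where it would need to be false.)
So Gio must be a knight, making "if Priya is a knight then Priya and I are not the same type" true. Taking Gio=knight, Ulric=knave, Priya=knave, Sam=knave, each remaining statement checks out:
  Ulric (knave): "Sam is a knight" — false. ✓
  Priya (knave): "Gio is a knight, and also Priya is the same type as Gio" — false. ✓
  Sam (knave): "Gio is a knave" — false. ✓
This is the unique consistent assignment.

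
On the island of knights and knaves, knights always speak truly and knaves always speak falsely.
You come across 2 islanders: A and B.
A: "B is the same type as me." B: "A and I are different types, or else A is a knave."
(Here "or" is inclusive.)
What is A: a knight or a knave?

A is a knave.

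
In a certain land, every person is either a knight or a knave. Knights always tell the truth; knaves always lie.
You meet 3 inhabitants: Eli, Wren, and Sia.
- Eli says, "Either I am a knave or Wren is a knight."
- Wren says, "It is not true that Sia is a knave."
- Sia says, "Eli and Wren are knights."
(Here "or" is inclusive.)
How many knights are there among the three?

3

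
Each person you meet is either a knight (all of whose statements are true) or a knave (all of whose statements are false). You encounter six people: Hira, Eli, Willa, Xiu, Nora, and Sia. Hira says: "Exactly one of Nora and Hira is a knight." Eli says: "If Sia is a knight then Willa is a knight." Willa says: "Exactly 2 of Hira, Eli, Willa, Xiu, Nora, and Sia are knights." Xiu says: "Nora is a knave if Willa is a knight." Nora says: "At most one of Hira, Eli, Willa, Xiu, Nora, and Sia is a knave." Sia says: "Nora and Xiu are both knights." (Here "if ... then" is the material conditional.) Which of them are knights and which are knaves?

Hira (knight): "exactly one of Nora and Hira is a knight" — True. ✓
Eli is a knight; "if Sia is a knight then Willa is a knight" is True, as required.
Willa (knave): "exactly 2 of Hira, Eli, Willa, Xiu, Nora, and Sia are knights" — false. ✓
Xiu is a knight, and the claim "Nora is a knave if Willa is a knight" is indeed True.
Since Nora is a knave, "at most one of Hira, Eli, Willa, Xiu, Nora, and Sia is a knave" needs to be false, which holds.
Since Sia is a knave, "Nora and Xiu are both knights" needs to be false, which holds.

Hira is a knight, Eli is a knight, Willa is a knave, Xiu is a knight, Nora is a knave, and Sia is a knave.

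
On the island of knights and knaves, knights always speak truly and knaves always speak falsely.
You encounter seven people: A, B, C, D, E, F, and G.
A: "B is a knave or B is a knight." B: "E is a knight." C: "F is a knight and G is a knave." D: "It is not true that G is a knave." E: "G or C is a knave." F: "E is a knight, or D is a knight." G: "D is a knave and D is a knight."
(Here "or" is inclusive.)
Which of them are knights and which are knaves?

A is a knight, and the claim "B is a knave or B is a knight" is indeed True.
As a knight, B's statement "E is a knight" should be True; it is.
C (knight): "F is a knight and G is a knave" — True. ✓
Since D is a knave, "it is not true that G is a knave" needs to be false, which holds.
Since E is a knight, "G or C is a knave" needs to be True, which holds.
As a knight, F's statement "E is a knight, or D is a knight" should be True; it is.
Since G is a knave, "D is a knave and D is a knight" needs to be false, which holds.

Knights: A, B, C, E, and F. Knaves: D and G.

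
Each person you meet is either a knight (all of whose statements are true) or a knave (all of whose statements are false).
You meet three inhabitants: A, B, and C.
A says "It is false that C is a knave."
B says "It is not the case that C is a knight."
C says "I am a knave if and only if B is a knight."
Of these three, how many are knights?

2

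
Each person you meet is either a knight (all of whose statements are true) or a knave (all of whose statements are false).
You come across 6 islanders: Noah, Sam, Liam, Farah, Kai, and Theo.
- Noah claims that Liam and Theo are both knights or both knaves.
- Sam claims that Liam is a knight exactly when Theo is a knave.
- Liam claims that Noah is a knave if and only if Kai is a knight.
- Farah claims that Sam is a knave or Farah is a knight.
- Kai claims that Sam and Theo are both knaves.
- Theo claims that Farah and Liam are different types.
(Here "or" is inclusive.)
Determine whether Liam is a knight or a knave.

Liam is a knave.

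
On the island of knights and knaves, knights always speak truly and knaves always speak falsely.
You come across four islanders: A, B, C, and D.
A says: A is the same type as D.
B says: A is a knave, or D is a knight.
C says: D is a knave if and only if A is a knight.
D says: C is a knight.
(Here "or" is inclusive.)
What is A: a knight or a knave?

A is a knave.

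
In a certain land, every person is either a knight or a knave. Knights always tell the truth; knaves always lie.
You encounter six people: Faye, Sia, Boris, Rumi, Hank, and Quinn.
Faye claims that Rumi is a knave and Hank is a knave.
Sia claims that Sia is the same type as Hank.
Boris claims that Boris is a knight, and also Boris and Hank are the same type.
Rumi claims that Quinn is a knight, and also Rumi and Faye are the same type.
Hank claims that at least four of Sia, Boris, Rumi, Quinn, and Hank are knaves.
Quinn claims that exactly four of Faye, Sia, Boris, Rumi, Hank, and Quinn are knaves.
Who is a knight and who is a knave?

Faye is a knave, Sia is a knave, Boris is a knave, Rumi is a knave, Hank is a knight, and Quinn is a knave.

Faye is a knave, so "Rumi is a knave and Hank is a knave" must be False — and it is.
Sia is a knave, so "Sia is the same type as Hank" must be False — and it is.
Boris is a knave, so "Boris is a knight, and also Boris and Hank are the same type" must be False — and it is.
Rumi is a knave; "Quinn is a knight, and also Rumi and Faye are the same type" is False, as required.
Hank (knight): "at least four of Sia, Boris, Rumi, Quinn, and Hank are knaves" — true. ✓
Since Quinn is a knave, "exactly four of Faye, Sia, Boris, Rumi, Hank, and Quinn are knaves" needs to be False, which holds.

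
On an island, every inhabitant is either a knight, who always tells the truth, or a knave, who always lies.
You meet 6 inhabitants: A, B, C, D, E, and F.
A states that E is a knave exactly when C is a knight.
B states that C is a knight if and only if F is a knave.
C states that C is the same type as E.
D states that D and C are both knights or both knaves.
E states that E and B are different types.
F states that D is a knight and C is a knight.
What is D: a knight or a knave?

D is a knight.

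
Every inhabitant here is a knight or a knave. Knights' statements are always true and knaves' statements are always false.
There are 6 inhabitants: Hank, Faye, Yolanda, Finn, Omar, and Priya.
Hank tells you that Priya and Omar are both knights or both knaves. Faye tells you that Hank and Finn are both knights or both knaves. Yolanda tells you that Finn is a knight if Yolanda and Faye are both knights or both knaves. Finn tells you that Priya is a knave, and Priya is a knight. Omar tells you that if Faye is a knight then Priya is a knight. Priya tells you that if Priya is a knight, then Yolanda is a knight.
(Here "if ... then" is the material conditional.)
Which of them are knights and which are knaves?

As a knight, Hank's statement "Priya and Omar are both knights or both knaves" should be True; it is.
Faye (knave): "Hank and Finn are both knights or both knaves" — false. ✓
Yolanda (knight): "Finn is a knight if Yolanda and Faye are both knights or both knaves" — True. ✓
Finn is a knave, and the claim "Priya is a knave, and Priya is a knight" is indeed false.
Omar is a knight; "if Faye is a knight then Priya is a knight" is True, as required.
As a knight, Priya's statement "if Priya is a knight, then Yolanda is a knight" should be True; it is.

Hank is a knight, Faye is a knave, Yolanda is a knight, Finn is a knave, Omar is a knight, and Priya is a knight.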